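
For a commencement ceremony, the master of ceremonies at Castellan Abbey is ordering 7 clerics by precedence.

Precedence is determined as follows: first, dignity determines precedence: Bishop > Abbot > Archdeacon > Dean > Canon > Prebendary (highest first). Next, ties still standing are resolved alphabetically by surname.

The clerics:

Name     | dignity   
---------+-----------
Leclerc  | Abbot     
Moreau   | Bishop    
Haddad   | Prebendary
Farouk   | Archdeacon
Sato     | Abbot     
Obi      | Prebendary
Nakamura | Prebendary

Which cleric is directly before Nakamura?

Haddad

By dignity: Moreau (Bishop); then Leclerc and Sato (Abbot); then Farouk (Archdeacon); then Haddad, Nakamura and Obi (Prebendary).
Among Leclerc and Sato, alphabetically by surname: Leclerc before Sato.
Among Haddad, Nakamura and Obi, alphabetically by surname: Haddad before Nakamura before Obi.
Order: Moreau, Leclerc, Sato, Farouk, Haddad, Nakamura, Obi.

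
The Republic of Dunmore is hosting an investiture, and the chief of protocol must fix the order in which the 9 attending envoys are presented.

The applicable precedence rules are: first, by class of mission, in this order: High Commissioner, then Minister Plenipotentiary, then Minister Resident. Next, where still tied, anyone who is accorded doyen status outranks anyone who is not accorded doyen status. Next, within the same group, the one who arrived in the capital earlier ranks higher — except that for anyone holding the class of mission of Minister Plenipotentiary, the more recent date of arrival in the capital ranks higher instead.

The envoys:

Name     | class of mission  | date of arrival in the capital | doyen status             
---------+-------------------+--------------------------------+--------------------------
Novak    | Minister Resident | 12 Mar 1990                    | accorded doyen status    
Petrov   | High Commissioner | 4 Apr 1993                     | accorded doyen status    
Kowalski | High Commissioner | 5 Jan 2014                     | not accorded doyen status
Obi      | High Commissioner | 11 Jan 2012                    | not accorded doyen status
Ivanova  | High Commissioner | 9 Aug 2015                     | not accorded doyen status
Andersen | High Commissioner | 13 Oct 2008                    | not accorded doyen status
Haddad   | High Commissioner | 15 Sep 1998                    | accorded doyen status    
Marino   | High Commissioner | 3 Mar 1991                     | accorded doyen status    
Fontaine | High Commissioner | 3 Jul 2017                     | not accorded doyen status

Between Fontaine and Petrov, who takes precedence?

Petrov

By class of mission: Marino, Petrov, Haddad, Andersen, Obi, Kowalski, Ivanova and Fontaine (High Commissioner); then Novak (Minister Resident).
Among Marino, Petrov, Haddad, Andersen, Obi, Kowalski, Ivanova and Fontaine, accorded doyen status before not accorded doyen status: Marino, Petrov and Haddad (accorded doyen status) before Andersen, Obi, Kowalski, Ivanova and Fontaine (not accorded doyen status).
Among Marino, Petrov and Haddad, by date of arrival in the capital (earlier first): Marino (3 Mar 1991) before Petrov (4 Apr 1993) before Haddad (15 Sep 1998).
Among Andersen, Obi, Kowalski, Ivanova and Fontaine, by date of arrival in the capital (earlier first): Andersen (13 Oct 2008) before Obi (11 Jan 2012) before Kowalski (5 Jan 2014) before Ivanova (9 Aug 2015) before Fontaine (3 Jul 2017).
So Petrov takes precedence.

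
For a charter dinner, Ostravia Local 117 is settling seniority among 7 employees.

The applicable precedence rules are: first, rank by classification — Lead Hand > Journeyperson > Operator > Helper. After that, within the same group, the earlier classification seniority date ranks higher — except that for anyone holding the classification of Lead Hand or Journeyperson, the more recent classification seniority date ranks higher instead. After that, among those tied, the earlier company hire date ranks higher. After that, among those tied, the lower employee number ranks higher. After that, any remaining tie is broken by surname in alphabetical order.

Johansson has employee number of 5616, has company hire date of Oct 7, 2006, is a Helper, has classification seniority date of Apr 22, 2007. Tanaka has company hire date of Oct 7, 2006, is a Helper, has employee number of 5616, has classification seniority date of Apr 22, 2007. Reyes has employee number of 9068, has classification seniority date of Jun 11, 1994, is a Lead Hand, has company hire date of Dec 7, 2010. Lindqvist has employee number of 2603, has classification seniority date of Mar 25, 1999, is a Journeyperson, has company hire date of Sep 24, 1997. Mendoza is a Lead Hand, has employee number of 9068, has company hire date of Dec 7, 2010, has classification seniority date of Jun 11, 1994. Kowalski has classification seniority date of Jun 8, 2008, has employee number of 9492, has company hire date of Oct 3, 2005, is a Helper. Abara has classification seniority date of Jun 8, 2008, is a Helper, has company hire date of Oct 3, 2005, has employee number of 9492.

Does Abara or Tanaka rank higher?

By classification: Mendoza and Reyes (Lead Hand); then Lindqvist (Journeyperson); then Johansson, Tanaka, Abara and Kowalski (Helper).
Mendoza and Reyes both have classification seniority date Jun 11, 1994, so the next rule applies.
Mendoza and Reyes both have company hire date Dec 7, 2010, so the next rule applies.
Mendoza and Reyes both have employee number 9068, so the next rule applies.
Among Mendoza and Reyes, alphabetically by surname: Mendoza before Reyes.
Among Johansson, Tanaka, Abara and Kowalski, by classification seniority date (earlier first): Johansson and Tanaka (Apr 22, 2007) before Abara and Kowalski (Jun 8, 2008).
Johansson and Tanaka both have company hire date Oct 7, 2006, so the next rule applies.
Johansson and Tanaka both have employee number 5616, so the next rule applies.
Among Johansson and Tanaka, alphabetically by surname: Johansson before Tanaka.
Abara and Kowalski both have company hire date Oct 3, 2005, so the next rule applies.
Abara and Kowalski both have employee number 9492, so the next rule applies.
Among Abara and Kowalski, alphabetically by surname: Abara before Kowalski.
So Tanaka takes precedence.

Tanaka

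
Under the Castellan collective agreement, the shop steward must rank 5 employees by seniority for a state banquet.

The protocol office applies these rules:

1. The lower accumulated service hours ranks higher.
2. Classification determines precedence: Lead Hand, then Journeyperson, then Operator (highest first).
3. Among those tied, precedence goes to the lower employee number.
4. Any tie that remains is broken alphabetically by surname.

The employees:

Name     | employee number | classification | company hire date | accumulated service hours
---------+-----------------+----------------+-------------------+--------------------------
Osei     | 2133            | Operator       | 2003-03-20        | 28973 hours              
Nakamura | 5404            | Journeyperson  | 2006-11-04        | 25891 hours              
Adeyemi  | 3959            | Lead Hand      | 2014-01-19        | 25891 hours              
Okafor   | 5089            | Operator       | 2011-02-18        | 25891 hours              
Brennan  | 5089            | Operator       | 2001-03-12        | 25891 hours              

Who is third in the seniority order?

Brennan

By accumulated service hours (lower first): Adeyemi, Nakamura, Brennan and Okafor (each 25891 hours); then Osei (28973 hours).
Among Adeyemi, Nakamura, Brennan and Okafor, by classification: Adeyemi (Lead Hand) before Nakamura (Journeyperson) before Brennan and Okafor (Operator).
Brennan and Okafor both have employee number 5089, so the next rule applies.
Among Brennan and Okafor, alphabetically by surname: Brennan before Okafor.
Order: Adeyemi, Nakamura, Brennan, Okafor, Osei.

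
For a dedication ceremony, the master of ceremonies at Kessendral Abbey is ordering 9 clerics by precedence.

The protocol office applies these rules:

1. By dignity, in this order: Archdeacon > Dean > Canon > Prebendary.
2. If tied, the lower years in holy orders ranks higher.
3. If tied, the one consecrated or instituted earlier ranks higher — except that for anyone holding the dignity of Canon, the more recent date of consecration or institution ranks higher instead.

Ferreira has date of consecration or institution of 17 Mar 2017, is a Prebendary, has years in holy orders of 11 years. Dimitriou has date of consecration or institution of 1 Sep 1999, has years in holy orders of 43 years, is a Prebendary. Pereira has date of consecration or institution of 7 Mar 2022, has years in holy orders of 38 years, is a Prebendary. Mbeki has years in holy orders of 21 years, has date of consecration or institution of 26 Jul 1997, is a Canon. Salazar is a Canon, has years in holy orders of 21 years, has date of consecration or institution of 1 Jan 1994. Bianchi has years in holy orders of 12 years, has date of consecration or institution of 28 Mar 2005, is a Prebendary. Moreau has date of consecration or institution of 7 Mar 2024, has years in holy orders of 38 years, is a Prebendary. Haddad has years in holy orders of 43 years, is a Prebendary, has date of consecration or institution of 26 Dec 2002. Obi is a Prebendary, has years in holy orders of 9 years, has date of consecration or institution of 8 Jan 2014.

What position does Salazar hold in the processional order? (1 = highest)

2

By dignity: Mbeki and Salazar (Canon); then Obi, Ferreira, Bianchi, Pereira, Moreau, Dimitriou and Haddad (Prebendary).
Mbeki and Salazar both have years in holy orders 21 years, so the next rule applies.
Among Mbeki and Salazar, by date of consecration or institution (later first) (reversed rule for this group): Mbeki (26 Jul 1997) before Salazar (1 Jan 1994).
Among Obi, Ferreira, Bianchi, Pereira, Moreau, Dimitriou and Haddad, by years in holy orders (lower first): Obi (9 years) before Ferreira (11 years) before Bianchi (12 years) before Pereira and Moreau (38 years) before Dimitriou and Haddad (43 years).
Among Pereira and Moreau, by date of consecration or institution (earlier first): Pereira (7 Mar 2022) before Moreau (7 Mar 2024).
Among Dimitriou and Haddad, by date of consecration or institution (earlier first): Dimitriou (1 Sep 1999) before Haddad (26 Dec 2002).
Order: Mbeki, Salazar, Obi, Ferreira, Bianchi, Pereira, Moreau, Dimitriou, Haddad. So position 2.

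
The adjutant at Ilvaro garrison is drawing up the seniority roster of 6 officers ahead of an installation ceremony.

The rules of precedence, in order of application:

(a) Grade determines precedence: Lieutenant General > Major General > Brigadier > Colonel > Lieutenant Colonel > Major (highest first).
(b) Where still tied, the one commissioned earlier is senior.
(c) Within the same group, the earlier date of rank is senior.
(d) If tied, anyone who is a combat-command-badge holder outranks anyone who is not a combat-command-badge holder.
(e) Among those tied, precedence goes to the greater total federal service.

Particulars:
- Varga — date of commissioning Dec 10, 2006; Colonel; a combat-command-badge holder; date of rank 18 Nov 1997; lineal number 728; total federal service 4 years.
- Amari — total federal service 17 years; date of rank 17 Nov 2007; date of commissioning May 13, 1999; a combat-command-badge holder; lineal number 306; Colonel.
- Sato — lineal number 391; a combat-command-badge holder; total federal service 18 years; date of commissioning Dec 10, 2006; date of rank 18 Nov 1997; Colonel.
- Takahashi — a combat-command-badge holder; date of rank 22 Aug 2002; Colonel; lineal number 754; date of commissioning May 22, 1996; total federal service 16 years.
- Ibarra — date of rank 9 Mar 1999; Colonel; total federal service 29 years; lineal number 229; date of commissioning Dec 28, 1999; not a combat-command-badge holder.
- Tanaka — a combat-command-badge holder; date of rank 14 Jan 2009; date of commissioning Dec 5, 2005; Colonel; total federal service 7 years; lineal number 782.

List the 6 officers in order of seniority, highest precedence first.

Takahashi, Amari, Ibarra, Tanaka, Sato, Varga

By grade: Takahashi, Amari, Ibarra, Tanaka, Sato and Varga (Colonel).
Among Takahashi, Amari, Ibarra, Tanaka, Sato and Varga, by date of commissioning (earlier first): Takahashi (May 22, 1996) before Amari (May 13, 1999) before Ibarra (Dec 28, 1999) before Tanaka (Dec 5, 2005) before Sato and Varga (Dec 10, 2006).
Sato and Varga both have date of rank 18 Nov 1997, so the next rule applies.
Sato and Varga are each a combat-command-badge holder, so the next rule applies.
Among Sato and Varga, by total federal service (higher first): Sato (18 years) before Varga (4 years).
Full order: Takahashi, Amari, Ibarra, Tanaka, Sato, Varga.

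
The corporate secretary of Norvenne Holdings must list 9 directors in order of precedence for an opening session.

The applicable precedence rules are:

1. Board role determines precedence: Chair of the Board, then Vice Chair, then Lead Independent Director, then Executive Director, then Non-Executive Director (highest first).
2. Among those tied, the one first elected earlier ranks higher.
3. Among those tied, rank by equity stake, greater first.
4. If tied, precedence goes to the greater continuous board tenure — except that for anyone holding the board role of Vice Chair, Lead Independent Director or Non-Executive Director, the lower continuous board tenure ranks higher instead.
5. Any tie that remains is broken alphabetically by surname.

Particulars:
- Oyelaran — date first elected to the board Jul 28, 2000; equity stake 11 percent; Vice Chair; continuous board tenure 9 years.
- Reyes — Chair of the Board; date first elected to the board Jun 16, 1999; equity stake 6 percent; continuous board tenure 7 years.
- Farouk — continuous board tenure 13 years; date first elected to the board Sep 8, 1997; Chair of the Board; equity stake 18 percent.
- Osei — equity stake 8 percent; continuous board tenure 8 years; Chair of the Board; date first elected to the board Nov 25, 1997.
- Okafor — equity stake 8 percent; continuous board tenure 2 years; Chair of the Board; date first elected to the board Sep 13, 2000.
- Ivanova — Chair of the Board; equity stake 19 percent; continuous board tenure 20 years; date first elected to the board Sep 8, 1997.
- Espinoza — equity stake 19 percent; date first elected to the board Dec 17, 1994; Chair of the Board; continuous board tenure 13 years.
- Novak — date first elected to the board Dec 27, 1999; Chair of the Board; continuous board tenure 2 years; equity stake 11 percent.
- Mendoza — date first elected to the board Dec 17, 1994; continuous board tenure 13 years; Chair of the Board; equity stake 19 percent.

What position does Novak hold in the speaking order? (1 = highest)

By board role: Espinoza, Mendoza, Ivanova, Farouk, Osei, Reyes, Novak and Okafor (Chair of the Board); then Oyelaran (Vice Chair).
Among Espinoza, Mendoza, Ivanova, Farouk, Osei, Reyes, Novak and Okafor, by date first elected to the board (earlier first): Espinoza and Mendoza (Dec 17, 1994) before Ivanova and Farouk (Sep 8, 1997) before Osei (Nov 25, 1997) before Reyes (Jun 16, 1999) before Novak (Dec 27, 1999) before Okafor (Sep 13, 2000).
Espinoza and Mendoza both have equity stake 19 percent, so the next rule applies.
Espinoza and Mendoza both have continuous board tenure 13 years, so the next rule applies.
Among Espinoza and Mendoza, alphabetically by surname: Espinoza before Mendoza.
Among Ivanova and Farouk, by equity stake (higher first): Ivanova (19 percent) before Farouk (18 percent).
Order: Espinoza, Mendoza, Ivanova, Farouk, Osei, Reyes, Novak, Okafor, Oyelaran. So position 7.

7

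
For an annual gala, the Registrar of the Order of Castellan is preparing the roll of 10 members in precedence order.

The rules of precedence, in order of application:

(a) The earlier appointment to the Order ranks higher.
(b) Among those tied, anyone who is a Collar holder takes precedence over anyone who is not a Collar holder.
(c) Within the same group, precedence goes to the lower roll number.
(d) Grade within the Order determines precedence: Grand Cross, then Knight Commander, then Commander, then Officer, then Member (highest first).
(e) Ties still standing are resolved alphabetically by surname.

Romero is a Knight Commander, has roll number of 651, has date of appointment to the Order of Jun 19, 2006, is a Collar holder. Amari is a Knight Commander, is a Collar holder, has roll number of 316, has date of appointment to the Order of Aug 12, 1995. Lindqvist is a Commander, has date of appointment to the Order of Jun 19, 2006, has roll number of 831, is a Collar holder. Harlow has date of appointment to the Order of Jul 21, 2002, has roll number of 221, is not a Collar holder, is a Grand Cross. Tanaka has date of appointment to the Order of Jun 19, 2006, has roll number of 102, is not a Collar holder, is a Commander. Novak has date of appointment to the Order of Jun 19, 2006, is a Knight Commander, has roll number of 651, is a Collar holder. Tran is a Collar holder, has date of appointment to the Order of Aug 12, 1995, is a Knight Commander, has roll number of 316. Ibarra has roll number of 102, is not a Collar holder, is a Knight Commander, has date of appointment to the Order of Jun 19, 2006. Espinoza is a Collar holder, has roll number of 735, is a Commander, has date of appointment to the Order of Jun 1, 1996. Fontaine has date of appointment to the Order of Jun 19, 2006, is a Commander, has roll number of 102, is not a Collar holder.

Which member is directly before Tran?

Amari

By date of appointment to the Order (earlier first): Amari and Tran (both Aug 12, 1995); then Espinoza (Jun 1, 1996); then Harlow (Jul 21, 2002); then Novak, Romero, Lindqvist, Ibarra, Fontaine and Tanaka (each Jun 19, 2006).
Amari and Tran are each a Collar holder, so the next rule applies.
Amari and Tran both have roll number 316, so the next rule applies.
Amari and Tran are each Knight Commander, so the next rule applies.
Among Amari and Tran, alphabetically by surname: Amari before Tran.
Among Novak, Romero, Lindqvist, Ibarra, Fontaine and Tanaka, a Collar holder before not a Collar holder: Novak, Romero and Lindqvist (a Collar holder) before Ibarra, Fontaine and Tanaka (not a Collar holder).
Among Novak, Romero and Lindqvist, by roll number (lower first): Novak and Romero (651) before Lindqvist (831).
Novak and Romero are each Knight Commander, so the next rule applies.
Among Novak and Romero, alphabetically by surname: Novak before Romero.
Ibarra, Fontaine and Tanaka all have roll number 102, so the next rule applies.
Among Ibarra, Fontaine and Tanaka, by grade within the Order: Ibarra (Knight Commander) before Fontaine and Tanaka (Commander).
Among Fontaine and Tanaka, alphabetically by surname: Fontaine before Tanaka.
Order: Amari, Tran, Espinoza, Harlow, Novak, Romero, Lindqvist, Ibarra, Fontaine, Tanaka.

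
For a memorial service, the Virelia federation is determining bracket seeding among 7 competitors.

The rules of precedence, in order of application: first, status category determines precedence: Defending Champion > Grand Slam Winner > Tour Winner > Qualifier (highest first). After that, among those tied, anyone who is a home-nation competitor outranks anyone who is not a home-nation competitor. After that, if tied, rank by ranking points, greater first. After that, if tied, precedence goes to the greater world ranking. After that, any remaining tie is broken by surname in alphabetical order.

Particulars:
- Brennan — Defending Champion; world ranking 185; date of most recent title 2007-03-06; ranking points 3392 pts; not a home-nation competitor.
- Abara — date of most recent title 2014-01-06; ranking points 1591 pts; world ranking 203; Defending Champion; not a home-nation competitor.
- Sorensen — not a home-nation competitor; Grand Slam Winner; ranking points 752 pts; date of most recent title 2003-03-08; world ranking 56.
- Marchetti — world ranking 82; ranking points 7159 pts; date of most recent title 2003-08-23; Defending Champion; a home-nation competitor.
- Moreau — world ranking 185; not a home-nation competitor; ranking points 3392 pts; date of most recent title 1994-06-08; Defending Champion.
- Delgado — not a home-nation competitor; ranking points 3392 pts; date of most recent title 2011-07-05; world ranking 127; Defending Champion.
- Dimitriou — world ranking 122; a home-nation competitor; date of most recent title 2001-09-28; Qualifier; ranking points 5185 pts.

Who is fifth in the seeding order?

By status category: Marchetti, Brennan, Moreau, Delgado and Abara (Defending Champion); then Sorensen (Grand Slam Winner); then Dimitriou (Qualifier).
Among Marchetti, Brennan, Moreau, Delgado and Abara, a home-nation competitor before not a home-nation competitor: Marchetti (a home-nation competitor) before Brennan, Moreau, Delgado and Abara (not a home-nation competitor).
Among Brennan, Moreau, Delgado and Abara, by ranking points (higher first): Brennan, Moreau and Delgado (3392 pts) before Abara (1591 pts).
Among Brennan, Moreau and Delgado, by world ranking (higher first): Brennan and Moreau (185) before Delgado (127).
Among Brennan and Moreau, alphabetically by surname: Brennan before Moreau.
Order: Marchetti, Brennan, Moreau, Delgado, Abara, Sorensen, Dimitriou.

Abara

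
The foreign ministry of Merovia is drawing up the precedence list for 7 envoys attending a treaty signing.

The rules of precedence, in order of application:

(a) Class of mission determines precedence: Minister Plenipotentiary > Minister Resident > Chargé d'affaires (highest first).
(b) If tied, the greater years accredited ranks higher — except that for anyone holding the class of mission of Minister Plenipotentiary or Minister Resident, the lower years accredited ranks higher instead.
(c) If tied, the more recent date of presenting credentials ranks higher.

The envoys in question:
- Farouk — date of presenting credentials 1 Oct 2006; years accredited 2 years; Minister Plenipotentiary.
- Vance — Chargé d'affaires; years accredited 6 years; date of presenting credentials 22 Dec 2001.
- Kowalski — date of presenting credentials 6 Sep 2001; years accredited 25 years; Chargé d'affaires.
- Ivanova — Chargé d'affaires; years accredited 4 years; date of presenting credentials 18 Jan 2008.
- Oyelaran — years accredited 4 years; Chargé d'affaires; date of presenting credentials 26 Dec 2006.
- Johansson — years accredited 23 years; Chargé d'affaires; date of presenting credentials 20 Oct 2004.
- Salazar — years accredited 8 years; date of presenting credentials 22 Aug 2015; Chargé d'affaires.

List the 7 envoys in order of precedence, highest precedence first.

Farouk, Kowalski, Johansson, Salazar, Vance, Ivanova, Oyelaran

By class of mission: Farouk (Minister Plenipotentiary); then Kowalski, Johansson, Salazar, Vance, Ivanova and Oyelaran (Chargé d'affaires).
Among Kowalski, Johansson, Salazar, Vance, Ivanova and Oyelaran, by years accredited (higher first): Kowalski (25 years) before Johansson (23 years) before Salazar (8 years) before Vance (6 years) before Ivanova and Oyelaran (4 years).
Among Ivanova and Oyelaran, by date of presenting credentials (later first): Ivanova (18 Jan 2008) before Oyelaran (26 Dec 2006).
Full order: Farouk, Kowalski, Johansson, Salazar, Vance, Ivanova, Oyelaran.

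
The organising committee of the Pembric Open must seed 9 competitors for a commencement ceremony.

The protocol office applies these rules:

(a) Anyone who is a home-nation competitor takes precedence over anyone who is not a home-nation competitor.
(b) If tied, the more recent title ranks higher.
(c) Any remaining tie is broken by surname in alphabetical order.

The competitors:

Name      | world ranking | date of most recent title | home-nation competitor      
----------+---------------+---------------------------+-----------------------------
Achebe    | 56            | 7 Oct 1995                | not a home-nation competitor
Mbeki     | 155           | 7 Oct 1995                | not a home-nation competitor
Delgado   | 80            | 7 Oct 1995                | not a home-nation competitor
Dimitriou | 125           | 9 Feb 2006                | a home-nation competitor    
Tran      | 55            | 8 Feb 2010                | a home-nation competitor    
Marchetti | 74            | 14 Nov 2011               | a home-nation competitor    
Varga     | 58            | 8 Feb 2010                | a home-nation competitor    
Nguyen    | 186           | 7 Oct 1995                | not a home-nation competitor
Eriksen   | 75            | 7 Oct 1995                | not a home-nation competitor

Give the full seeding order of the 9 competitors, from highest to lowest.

Marchetti, Tran, Varga, Dimitriou, Achebe, Delgado, Eriksen, Mbeki, Nguyen

By the first rule: Marchetti, Tran, Varga and Dimitriou (each a home-nation competitor); then Achebe, Delgado, Eriksen, Mbeki and Nguyen (each not a home-nation competitor).
Among Marchetti, Tran, Varga and Dimitriou, by date of most recent title (later first): Marchetti (14 Nov 2011) before Tran and Varga (8 Feb 2010) before Dimitriou (9 Feb 2006).
Among Tran and Varga, alphabetically by surname: Tran before Varga.
Achebe, Delgado, Eriksen, Mbeki and Nguyen all have date of most recent title 7 Oct 1995, so the next rule applies.
Among Achebe, Delgado, Eriksen, Mbeki and Nguyen, alphabetically by surname: Achebe before Delgado before Eriksen before Mbeki before Nguyen.
Full order: Marchetti, Tran, Varga, Dimitriou, Achebe, Delgado, Eriksen, Mbeki, Nguyen.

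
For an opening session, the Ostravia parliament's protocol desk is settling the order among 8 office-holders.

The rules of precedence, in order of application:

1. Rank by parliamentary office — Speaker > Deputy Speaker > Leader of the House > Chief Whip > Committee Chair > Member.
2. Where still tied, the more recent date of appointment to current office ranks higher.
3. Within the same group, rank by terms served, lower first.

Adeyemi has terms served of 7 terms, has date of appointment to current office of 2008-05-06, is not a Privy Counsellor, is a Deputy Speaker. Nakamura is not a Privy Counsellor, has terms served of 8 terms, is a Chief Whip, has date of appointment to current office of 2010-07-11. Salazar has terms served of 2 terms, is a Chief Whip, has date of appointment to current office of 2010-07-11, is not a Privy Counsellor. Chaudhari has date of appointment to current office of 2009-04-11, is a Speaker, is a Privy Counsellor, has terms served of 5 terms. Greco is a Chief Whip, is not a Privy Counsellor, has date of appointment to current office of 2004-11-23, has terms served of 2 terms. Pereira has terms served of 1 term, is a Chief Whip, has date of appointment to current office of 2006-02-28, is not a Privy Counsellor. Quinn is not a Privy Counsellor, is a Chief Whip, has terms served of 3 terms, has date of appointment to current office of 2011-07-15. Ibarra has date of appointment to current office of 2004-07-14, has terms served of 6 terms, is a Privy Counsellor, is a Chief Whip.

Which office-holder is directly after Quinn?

Salazar

By parliamentary office: Chaudhari (Speaker); then Adeyemi (Deputy Speaker); then Quinn, Salazar, Nakamura, Pereira, Greco and Ibarra (Chief Whip).
Among Quinn, Salazar, Nakamura, Pereira, Greco and Ibarra, by date of appointment to current office (later first): Quinn (2011-07-15) before Salazar and Nakamura (2010-07-11) before Pereira (2006-02-28) before Greco (2004-11-23) before Ibarra (2004-07-14).
Among Salazar and Nakamura, by terms served (lower first): Salazar (2 terms) before Nakamura (8 terms).
Order: Chaudhari, Adeyemi, Quinn, Salazar, Nakamura, Pereira, Greco, Ibarra.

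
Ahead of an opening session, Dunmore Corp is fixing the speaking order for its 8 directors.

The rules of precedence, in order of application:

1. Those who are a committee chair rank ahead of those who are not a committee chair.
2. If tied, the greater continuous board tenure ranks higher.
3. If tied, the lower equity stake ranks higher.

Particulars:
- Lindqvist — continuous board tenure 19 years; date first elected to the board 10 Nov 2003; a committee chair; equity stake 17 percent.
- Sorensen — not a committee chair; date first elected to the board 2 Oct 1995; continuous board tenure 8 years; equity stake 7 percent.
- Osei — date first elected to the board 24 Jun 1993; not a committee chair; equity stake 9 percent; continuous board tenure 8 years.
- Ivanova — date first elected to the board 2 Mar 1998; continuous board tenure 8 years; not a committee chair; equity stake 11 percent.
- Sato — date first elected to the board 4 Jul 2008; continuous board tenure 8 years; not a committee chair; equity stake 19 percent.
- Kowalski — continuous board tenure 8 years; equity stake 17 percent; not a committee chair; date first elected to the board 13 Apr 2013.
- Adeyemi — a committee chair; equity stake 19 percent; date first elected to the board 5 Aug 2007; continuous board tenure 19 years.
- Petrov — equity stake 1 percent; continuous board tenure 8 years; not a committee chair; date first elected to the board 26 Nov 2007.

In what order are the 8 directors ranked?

Lindqvist, Adeyemi, Petrov, Sorensen, Osei, Ivanova, Kowalski, Sato

By the first rule: Lindqvist and Adeyemi (both a committee chair); then Petrov, Sorensen, Osei, Ivanova, Kowalski and Sato (each not a committee chair).
Lindqvist and Adeyemi both have continuous board tenure 19 years, so the next rule applies.
Among Lindqvist and Adeyemi, by equity stake (lower first): Lindqvist (17 percent) before Adeyemi (19 percent).
Petrov, Sorensen, Osei, Ivanova, Kowalski and Sato all have continuous board tenure 8 years, so the next rule applies.
Among Petrov, Sorensen, Osei, Ivanova, Kowalski and Sato, by equity stake (lower first): Petrov (1 percent) before Sorensen (7 percent) before Osei (9 percent) before Ivanova (11 percent) before Kowalski (17 percent) before Sato (19 percent).
Full order: Lindqvist, Adeyemi, Petrov, Sorensen, Osei, Ivanova, Kowalski, Sato.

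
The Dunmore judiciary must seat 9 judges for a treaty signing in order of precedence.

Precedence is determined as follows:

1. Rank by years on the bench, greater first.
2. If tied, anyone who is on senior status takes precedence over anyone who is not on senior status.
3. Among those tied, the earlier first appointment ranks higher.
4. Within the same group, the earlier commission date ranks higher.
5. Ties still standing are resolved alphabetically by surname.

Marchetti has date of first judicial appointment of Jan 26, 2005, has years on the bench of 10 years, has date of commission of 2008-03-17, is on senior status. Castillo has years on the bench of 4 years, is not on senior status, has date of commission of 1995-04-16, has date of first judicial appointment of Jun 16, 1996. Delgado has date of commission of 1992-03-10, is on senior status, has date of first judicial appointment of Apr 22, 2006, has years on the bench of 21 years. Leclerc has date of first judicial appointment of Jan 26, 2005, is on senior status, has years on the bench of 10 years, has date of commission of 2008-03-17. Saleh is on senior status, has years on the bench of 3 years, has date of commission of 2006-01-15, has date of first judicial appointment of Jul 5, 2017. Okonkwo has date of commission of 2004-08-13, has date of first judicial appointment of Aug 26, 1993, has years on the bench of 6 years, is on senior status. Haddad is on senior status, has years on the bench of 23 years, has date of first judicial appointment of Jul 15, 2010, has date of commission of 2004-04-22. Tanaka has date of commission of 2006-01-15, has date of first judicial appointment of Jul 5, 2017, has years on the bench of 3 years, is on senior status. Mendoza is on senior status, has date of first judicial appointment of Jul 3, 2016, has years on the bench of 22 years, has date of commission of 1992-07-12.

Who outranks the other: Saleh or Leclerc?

By years on the bench (higher first): Haddad (23 years); then Mendoza (22 years); then Delgado (21 years); then Leclerc and Marchetti (both 10 years); then Okonkwo (6 years); then Castillo (4 years); then Saleh and Tanaka (both 3 years).
Leclerc and Marchetti are each on senior status, so the next rule applies.
Leclerc and Marchetti both have date of first judicial appointment Jan 26, 2005, so the next rule applies.
Leclerc and Marchetti both have date of commission 2008-03-17, so the next rule applies.
Among Leclerc and Marchetti, alphabetically by surname: Leclerc before Marchetti.
Saleh and Tanaka are each on senior status, so the next rule applies.
Saleh and Tanaka both have date of first judicial appointment Jul 5, 2017, so the next rule applies.
Saleh and Tanaka both have date of commission 2006-01-15, so the next rule applies.
Among Saleh and Tanaka, alphabetically by surname: Saleh before Tanaka.
So Leclerc takes precedence.

Leclerc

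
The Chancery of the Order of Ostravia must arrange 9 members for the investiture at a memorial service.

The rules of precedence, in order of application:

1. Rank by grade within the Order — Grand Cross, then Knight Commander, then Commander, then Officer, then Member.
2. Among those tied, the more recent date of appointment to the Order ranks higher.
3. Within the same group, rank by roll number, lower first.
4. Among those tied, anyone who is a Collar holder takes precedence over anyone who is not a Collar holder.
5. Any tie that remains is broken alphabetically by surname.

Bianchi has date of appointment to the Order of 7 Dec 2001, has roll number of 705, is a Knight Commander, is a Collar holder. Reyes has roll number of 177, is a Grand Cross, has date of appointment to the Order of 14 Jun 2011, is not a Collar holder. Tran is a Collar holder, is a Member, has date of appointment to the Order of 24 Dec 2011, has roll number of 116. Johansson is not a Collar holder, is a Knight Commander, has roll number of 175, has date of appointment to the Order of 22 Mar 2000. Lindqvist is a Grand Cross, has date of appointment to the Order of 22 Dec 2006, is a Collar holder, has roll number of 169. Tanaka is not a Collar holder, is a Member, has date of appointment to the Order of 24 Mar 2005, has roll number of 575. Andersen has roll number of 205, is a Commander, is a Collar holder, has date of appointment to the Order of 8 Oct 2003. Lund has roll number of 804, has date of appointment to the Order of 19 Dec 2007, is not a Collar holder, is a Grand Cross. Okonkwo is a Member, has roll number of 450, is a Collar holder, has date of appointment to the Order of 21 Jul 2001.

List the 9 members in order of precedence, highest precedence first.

By grade within the Order: Reyes, Lund and Lindqvist (Grand Cross); then Bianchi and Johansson (Knight Commander); then Andersen (Commander); then Tran, Tanaka and Okonkwo (Member).
Among Reyes, Lund and Lindqvist, by date of appointment to the Order (later first): Reyes (14 Jun 2011) before Lund (19 Dec 2007) before Lindqvist (22 Dec 2006).
Among Bianchi and Johansson, by date of appointment to the Order (later first): Bianchi (7 Dec 2001) before Johansson (22 Mar 2000).
Among Tran, Tanaka and Okonkwo, by date of appointment to the Order (later first): Tran (24 Dec 2011) before Tanaka (24 Mar 2005) before Okonkwo (21 Jul 2001).
Full order: Reyes, Lund, Lindqvist, Bianchi, Johansson, Andersen, Tran, Tanaka, Okonkwo.

Reyes, Lund, Lindqvist, Bianchi, Johansson, Andersen, Tran, Tanaka, Okonkwo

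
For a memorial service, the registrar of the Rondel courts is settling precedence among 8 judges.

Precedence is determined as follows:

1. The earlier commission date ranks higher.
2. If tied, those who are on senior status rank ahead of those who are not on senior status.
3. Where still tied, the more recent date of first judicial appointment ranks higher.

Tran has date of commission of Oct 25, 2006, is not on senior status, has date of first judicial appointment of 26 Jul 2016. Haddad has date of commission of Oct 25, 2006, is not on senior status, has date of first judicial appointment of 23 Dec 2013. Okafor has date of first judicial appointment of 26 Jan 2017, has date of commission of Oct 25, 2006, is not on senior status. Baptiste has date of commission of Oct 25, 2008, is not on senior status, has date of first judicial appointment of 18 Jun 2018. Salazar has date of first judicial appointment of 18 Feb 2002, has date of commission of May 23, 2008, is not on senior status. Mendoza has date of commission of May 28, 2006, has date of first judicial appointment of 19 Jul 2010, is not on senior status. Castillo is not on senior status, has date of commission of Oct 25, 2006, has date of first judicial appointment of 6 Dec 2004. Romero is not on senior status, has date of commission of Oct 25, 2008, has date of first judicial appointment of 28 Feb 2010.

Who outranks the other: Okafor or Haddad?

By date of commission (earlier first): Mendoza (May 28, 2006); then Okafor, Tran, Haddad and Castillo (each Oct 25, 2006); then Salazar (May 23, 2008); then Baptiste and Romero (both Oct 25, 2008).
Okafor, Tran, Haddad and Castillo are each not on senior status, so the next rule applies.
Among Okafor, Tran, Haddad and Castillo, by date of first judicial appointment (later first): Okafor (26 Jan 2017) before Tran (26 Jul 2016) before Haddad (23 Dec 2013) before Castillo (6 Dec 2004).
Baptiste and Romero are each not on senior status, so the next rule applies.
Among Baptiste and Romero, by date of first judicial appointment (later first): Baptiste (18 Jun 2018) before Romero (28 Feb 2010).
So Okafor takes precedence.

Okafor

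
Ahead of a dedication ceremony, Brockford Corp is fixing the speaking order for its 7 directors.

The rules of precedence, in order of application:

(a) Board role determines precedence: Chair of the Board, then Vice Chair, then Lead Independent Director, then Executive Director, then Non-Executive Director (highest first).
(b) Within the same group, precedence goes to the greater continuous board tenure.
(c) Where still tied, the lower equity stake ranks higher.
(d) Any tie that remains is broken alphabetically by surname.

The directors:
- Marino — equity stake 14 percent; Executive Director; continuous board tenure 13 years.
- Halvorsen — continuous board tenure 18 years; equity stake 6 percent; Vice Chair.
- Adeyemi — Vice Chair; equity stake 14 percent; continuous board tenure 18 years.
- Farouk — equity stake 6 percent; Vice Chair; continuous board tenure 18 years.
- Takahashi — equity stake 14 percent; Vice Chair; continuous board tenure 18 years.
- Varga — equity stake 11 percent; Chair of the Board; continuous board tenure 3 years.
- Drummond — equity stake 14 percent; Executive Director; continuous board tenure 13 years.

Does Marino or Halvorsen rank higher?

By board role: Varga (Chair of the Board); then Farouk, Halvorsen, Adeyemi and Takahashi (Vice Chair); then Drummond and Marino (Executive Director).
Farouk, Halvorsen, Adeyemi and Takahashi all have continuous board tenure 18 years, so the next rule applies.
Among Farouk, Halvorsen, Adeyemi and Takahashi, by equity stake (lower first): Farouk and Halvorsen (6 percent) before Adeyemi and Takahashi (14 percent).
Among Farouk and Halvorsen, alphabetically by surname: Farouk before Halvorsen.
Among Adeyemi and Takahashi, alphabetically by surname: Adeyemi before Takahashi.
Drummond and Marino both have continuous board tenure 13 years, so the next rule applies.
Drummond and Marino both have equity stake 14 percent, so the next rule applies.
Among Drummond and Marino, alphabetically by surname: Drummond before Marino.
So Halvorsen takes precedence.

Halvorsen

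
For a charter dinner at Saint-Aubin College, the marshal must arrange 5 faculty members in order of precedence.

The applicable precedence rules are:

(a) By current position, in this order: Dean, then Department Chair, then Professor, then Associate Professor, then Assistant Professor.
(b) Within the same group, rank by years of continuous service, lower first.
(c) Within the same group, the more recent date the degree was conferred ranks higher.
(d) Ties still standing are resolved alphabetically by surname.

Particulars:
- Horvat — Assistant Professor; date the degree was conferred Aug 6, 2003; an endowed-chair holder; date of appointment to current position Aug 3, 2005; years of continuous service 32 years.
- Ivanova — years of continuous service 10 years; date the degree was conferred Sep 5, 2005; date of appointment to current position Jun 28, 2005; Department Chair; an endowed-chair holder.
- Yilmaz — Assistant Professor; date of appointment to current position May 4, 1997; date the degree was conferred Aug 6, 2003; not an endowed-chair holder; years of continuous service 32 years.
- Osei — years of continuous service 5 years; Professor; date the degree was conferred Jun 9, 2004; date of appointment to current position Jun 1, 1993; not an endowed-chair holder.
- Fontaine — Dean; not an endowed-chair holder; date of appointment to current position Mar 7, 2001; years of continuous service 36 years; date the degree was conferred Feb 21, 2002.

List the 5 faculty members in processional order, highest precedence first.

By current position: Fontaine (Dean); then Ivanova (Department Chair); then Osei (Professor); then Horvat and Yilmaz (Assistant Professor).
Horvat and Yilmaz both have years of continuous service 32 years, so the next rule applies.
Horvat and Yilmaz both have date the degree was conferred Aug 6, 2003, so the next rule applies.
Among Horvat and Yilmaz, alphabetically by surname: Horvat before Yilmaz.
Full order: Fontaine, Ivanova, Osei, Horvat, Yilmaz.

Fontaine, Ivanova, Osei, Horvat, Yilmaz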